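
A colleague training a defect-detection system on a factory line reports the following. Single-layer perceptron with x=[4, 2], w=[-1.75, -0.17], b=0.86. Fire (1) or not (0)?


z = (4)·(-1.75) + (2)·(-0.17) + 0.86
  = -6.48
step(z) = 0 (z<0)

0


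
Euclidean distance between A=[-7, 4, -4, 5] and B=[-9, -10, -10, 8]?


d = √((-7+ 9)² + (4+ 10)² + (-4+ 10)² + (5-8)²)
  = √(4 + 196 + 36 + 9)
  = √245 = 15.6525

15.6525


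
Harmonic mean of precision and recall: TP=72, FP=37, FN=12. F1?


Precision = 72/109 = 0.6606
Recall = 72/84 = 0.8571
F1 = 2·P·R/(P+R) = 2·TP/(2·TP+FP+FN) = 144/(144+37+12) = 144/193 = 0.7461

0.7461


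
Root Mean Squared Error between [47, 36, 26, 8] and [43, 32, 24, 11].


MSE = 45/4 = 11.25
RMSE = √(45/4) = 3.3541

3.3541


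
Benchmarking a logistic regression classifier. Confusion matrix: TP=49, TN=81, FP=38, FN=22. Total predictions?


Total = TP + TN + FP + FN
= 49 + 81 + 38 + 22
= 190
(Predicted positive: 87, predicted negative: 103)

190


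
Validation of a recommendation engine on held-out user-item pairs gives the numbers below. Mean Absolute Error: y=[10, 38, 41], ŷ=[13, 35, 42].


Absolute errors: |10-13|=3, |38-35|=3, |41-42|=1
Sum = 7
MAE = 7/3 = 7/3

7/3


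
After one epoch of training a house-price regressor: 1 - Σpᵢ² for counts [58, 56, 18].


Probabilities: [58/132, 56/132, 18/132] ≈ [0.4394, 0.4242, 0.1364]
Σpᵢ² = (3364 + 3136 + 324)/132² = 6824/17424
Gini = 1 - Σpᵢ² = 1 - 6824/17424 = 0.6084

0.6084


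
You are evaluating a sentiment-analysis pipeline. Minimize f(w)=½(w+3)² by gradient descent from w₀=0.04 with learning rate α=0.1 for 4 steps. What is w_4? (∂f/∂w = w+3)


step 1: grad = 0.04+3 = 3.04; w = 0.04 - 0.1·(3.04) = -0.264
step 2: grad = -0.264+3 = 2.736; w = -0.264 - 0.1·(2.736) = -0.5376
step 3: grad = -0.5376+3 = 2.4624; w = -0.5376 - 0.1·(2.4624) = -0.78384
step 4: grad = -0.78384+3 = 2.21616; w = -0.78384 - 0.1·(2.21616) = -1.005456

-1.005456


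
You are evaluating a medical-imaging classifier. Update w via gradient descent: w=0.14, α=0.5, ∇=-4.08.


w_new = w - α·∇
= 0.14 - 0.5·-4.08
= 0.14 + 2.04
= 2.18

2.18


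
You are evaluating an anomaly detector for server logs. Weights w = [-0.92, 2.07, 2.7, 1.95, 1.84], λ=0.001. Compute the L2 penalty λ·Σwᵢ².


‖w‖₂² = (-0.92)² + (2.07)² + (2.7)² + (1.95)² + (1.84)²
     = 0.8464 + 4.2849 + 7.29 + 3.8025 + 3.3856
     = 19.6094
λ·‖w‖₂² = 0.001·19.6094 = 0.019609

0.019609


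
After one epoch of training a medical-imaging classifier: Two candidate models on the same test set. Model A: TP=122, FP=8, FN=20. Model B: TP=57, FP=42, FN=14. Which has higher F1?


Model A: P=122/130=0.9385, R=122/142=0.8592, F1=2PR/(P+R)=2TP/(2TP+FP+FN)=244/272=0.8971
Model B: P=57/99=0.5758, R=57/71=0.8028, F1=2PR/(P+R)=2TP/(2TP+FP+FN)=114/170=0.6706
0.8971 > 0.6706 → Model A

Model A


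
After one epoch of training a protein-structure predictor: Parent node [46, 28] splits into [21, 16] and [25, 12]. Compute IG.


Parent = [46, 28], H_parent = 0.9569
H_left = 0.9868 (n=37), H_right = 0.909 (n=37)
H_children = (37/74)·0.9868 + (37/74)·0.909 = 0.9479
IG = 0.9569 - 0.9479 = 0.009

0.009


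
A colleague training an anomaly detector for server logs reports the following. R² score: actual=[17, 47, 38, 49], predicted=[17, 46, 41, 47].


ȳ = 37.75
SS_res = Σ(y-ŷ)² = 14
SS_tot = Σ(y-ȳ)² = 642.75
R² = 1 - SS_res/SS_tot = 1 - 0.0218 = 0.9782

0.9782


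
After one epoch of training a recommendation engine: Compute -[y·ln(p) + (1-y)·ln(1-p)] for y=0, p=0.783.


BCE = -[y·ln(p) + (1-y)·ln(1-p)]
= -0 - 1·ln(1-0.783)
= -ln(0.217) = 1.5279

1.5279


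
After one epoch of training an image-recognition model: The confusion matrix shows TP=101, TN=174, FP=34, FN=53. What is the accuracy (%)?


Accuracy = (TP+TN)/(TP+TN+FP+FN)
= (101+174)/(362)
= 275/362 = 75.97%

75.97%


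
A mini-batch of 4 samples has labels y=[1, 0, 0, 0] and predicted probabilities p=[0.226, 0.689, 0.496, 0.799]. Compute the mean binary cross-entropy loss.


L[0] = -ln(0.226) = 1.4872
L[1] = -ln(1-0.689) = -ln(0.311) = 1.168
L[2] = -ln(1-0.496) = -ln(0.504) = 0.6852
L[3] = -ln(1-0.799) = -ln(0.201) = 1.6045
mean = (1.4872 + 1.168 + 0.6852 + 1.6045)/4 = 1.2362

1.2362


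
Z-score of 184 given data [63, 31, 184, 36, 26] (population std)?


μ = 68, σ = 59.3936
z = (184 - 68)/59.3936 = 1.9531

1.9531


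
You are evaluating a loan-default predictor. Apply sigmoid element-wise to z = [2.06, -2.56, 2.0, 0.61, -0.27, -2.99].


σ(2.06) = 1/(1+e^-2.06) = 0.887
σ(-2.56) = 1/(1+e^2.56) = 0.0718
σ(2.0) = 1/(1+e^-2.0) = 0.8808
σ(0.61) = 1/(1+e^-0.61) = 0.6479
σ(-0.27) = 1/(1+e^0.27) = 0.4329
σ(-2.99) = 1/(1+e^2.99) = 0.0479
result = [0.887, 0.0718, 0.8808, 0.6479, 0.4329, 0.0479]

[0.887, 0.0718, 0.8808, 0.6479, 0.4329, 0.0479]


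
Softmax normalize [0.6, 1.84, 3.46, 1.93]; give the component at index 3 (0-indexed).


Exponentials: e^0.6=1.8221, e^1.84=6.2965, e^3.46=31.817, e^1.93=6.8895
Sum = 46.8251
Softmax = [0.0389, 0.1345, 0.6795, 0.1471]
p[3] = 6.8895/46.8251 = 0.1471

0.1471


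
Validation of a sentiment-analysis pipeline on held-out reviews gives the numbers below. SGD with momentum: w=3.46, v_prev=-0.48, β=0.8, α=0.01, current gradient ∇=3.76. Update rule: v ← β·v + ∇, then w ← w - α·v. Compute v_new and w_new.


v_new = 0.8·-0.48 + 3.76 = -0.384 + 3.76 = 3.376
w_new = 3.46 - 0.01·3.376 = 3.46 - 0.03376 = 3.42624

v_new=3.376, w_new=3.42624


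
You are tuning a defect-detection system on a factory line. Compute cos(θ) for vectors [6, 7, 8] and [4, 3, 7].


A·B = 6·4 + 7·3 + 8·7 = 101
‖A‖ = √149 = 12.2066, ‖B‖ = √74 = 8.6023
cos = 101/(√149·√74) = 101/√11026 = 0.9619

0.9619


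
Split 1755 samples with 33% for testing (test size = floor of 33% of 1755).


Test = ⌊1755·33/100⌋ = 579
Train = 1755 - 579 = 1176

Train: 1176, Test: 579


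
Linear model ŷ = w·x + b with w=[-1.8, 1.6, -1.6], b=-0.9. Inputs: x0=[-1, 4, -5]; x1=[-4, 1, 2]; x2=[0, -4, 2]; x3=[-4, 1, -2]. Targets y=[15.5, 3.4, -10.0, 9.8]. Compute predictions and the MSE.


ŷ0 = (-1.8)·(-1) + (1.6)·(4) + (-1.6)·(-5) - 0.9 = 15.3
ŷ1 = (-1.8)·(-4) + (1.6)·(1) + (-1.6)·(2) - 0.9 = 4.7
ŷ2 = (-1.8)·(0) + (1.6)·(-4) + (-1.6)·(2) - 0.9 = -10.5
ŷ3 = (-1.8)·(-4) + (1.6)·(1) + (-1.6)·(-2) - 0.9 = 11.1
errors² = [0.04, 1.69, 0.25, 1.69]
MSE = 3.6700/4 = 0.9175

0.9175


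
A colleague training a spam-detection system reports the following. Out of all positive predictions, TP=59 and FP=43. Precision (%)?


Precision = TP/(TP+FP)
= 59/(59+43)
= 59/102 = 57.84%

57.84%


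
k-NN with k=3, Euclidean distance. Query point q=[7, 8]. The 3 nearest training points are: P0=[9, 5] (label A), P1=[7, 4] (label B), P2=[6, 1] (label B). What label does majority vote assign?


d(q,P0) = 3.6056  (label A)
d(q,P1) = 4.0  (label B)
d(q,P2) = 7.0711  (label B)
Votes: A=1, B=2
Majority → B

B


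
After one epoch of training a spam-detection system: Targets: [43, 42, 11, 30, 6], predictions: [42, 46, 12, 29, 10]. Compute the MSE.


Squared errors: (43-42)²=1, (42-46)²=16, (11-12)²=1, (30-29)²=1, (6-10)²=16
Sum = 35
MSE = 35/5 = 7

7


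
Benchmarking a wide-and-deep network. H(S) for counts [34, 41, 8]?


Probabilities: [34/83, 41/83, 8/83] ≈ [0.4096, 0.494, 0.0964]
H = -((34/83)·log₂(34/83) + (41/83)·log₂(41/83) + (8/83)·log₂(8/83))
  = 1.3554 bits

1.3554 bits


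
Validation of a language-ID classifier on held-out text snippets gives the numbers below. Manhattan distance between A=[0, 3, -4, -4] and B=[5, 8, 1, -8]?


d = |0-5| + |3-8| + |-4-1| + |-4+ 8|
  = 5 + 5 + 5 + 4
  = 19

19


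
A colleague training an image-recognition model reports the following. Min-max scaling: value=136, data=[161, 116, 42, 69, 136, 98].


min=42, max=161
(136-42)/(161-42) = 94/119 = 0.7899

0.7899


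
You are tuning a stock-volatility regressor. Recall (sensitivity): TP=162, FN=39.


Recall = TP/(TP+FN)
= 162/(162+39)
= 162/201 = 80.6%

80.6%


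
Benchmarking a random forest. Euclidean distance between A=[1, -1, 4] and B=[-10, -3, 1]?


d = √((1+ 10)² + (-1+ 3)² + (4-1)²)
  = √(121 + 4 + 9)
  = √134 = 11.5758

11.5758


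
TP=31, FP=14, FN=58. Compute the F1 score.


Precision = 31/45 = 0.6889
Recall = 31/89 = 0.3483
F1 = 2·P·R/(P+R) = 2·TP/(2·TP+FP+FN) = 62/(62+14+58) = 62/134 = 0.4627

0.4627


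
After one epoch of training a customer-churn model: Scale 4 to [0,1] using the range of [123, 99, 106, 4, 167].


min=4, max=167
(4-4)/(167-4) = 0/163 = 0.0

0.0


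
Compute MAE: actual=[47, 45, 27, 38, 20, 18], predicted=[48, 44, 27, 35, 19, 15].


Absolute errors: |47-48|=1, |45-44|=1, |27-27|=0, |38-35|=3, |20-19|=1, |18-15|=3
Sum = 9
MAE = 9/6 = 3/2

3/2


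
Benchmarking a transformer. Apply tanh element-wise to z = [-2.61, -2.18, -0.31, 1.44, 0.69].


tanh(-2.61) = -0.9892
tanh(-2.18) = -0.9748
tanh(-0.31) = -0.3004
tanh(1.44) = 0.8937
tanh(0.69) = 0.598
result = [-0.9892, -0.9748, -0.3004, 0.8937, 0.598]

[-0.9892, -0.9748, -0.3004, 0.8937, 0.598]


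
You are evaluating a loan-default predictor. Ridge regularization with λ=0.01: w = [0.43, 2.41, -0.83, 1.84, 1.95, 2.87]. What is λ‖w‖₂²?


‖w‖₂² = (0.43)² + (2.41)² + (-0.83)² + (1.84)² + (1.95)² + (2.87)²
     = 0.1849 + 5.8081 + 0.6889 + 3.3856 + 3.8025 + 8.2369
     = 22.1069
λ·‖w‖₂² = 0.01·22.1069 = 0.221069

0.221069


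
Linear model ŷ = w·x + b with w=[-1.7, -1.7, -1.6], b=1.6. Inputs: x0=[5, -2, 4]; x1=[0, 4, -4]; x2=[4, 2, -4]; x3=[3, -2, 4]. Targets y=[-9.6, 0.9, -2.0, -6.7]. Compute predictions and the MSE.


ŷ0 = (-1.7)·(5) + (-1.7)·(-2) + (-1.6)·(4) + 1.6 = -9.9
ŷ1 = (-1.7)·(0) + (-1.7)·(4) + (-1.6)·(-4) + 1.6 = 1.2
ŷ2 = (-1.7)·(4) + (-1.7)·(2) + (-1.6)·(-4) + 1.6 = -2.2
ŷ3 = (-1.7)·(3) + (-1.7)·(-2) + (-1.6)·(4) + 1.6 = -6.5
errors² = [0.09, 0.09, 0.04, 0.04]
MSE = 0.2600/4 = 0.065

0.065


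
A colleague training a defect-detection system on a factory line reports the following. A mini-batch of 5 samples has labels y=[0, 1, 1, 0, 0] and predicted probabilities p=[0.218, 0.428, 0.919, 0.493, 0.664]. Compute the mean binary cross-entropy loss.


L[0] = -ln(1-0.218) = -ln(0.782) = 0.2459
L[1] = -ln(0.428) = 0.8486
L[2] = -ln(0.919) = 0.0845
L[3] = -ln(1-0.493) = -ln(0.507) = 0.6792
L[4] = -ln(1-0.664) = -ln(0.336) = 1.0906
mean = (0.2459 + 0.8486 + 0.0845 + 0.6792 + 1.0906)/5 = 0.5898

0.5898


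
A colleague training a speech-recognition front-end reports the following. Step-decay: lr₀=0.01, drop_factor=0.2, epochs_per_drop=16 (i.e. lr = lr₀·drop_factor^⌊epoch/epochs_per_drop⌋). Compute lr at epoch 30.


n_drops = ⌊30/16⌋ = 1
lr = 0.01·0.2^1 = 0.01·0.2 = 0.002

0.002


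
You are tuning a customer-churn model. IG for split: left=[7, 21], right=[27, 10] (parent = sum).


Parent = [34, 31], H_parent = 0.9985
H_left = 0.8113 (n=28), H_right = 0.8419 (n=37)
H_children = (28/65)·0.8113 + (37/65)·0.8419 = 0.8287
IG = 0.9985 - 0.8287 = 0.1698

0.1698


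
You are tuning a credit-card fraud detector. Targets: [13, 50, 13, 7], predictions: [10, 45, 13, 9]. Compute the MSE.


Squared errors: (13-10)²=9, (50-45)²=25, (13-13)²=0, (7-9)²=4
Sum = 38
MSE = 38/4 = 19/2

19/2


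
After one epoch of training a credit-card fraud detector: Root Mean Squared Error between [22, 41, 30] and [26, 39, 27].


MSE = 29/3 = 9.6667
RMSE = √(29/3) = 3.1091

3.1091


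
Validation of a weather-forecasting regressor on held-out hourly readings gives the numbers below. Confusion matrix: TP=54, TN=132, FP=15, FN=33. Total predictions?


Total = TP + TN + FP + FN
= 54 + 132 + 15 + 33
= 234
(Predicted positive: 69, predicted negative: 165)

234


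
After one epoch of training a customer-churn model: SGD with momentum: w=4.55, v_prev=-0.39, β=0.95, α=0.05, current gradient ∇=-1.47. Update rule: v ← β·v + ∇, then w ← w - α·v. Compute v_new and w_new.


v_new = 0.95·-0.39 - 1.47 = -0.3705 - 1.47 = -1.8405
w_new = 4.55 - 0.05·-1.8405 = 4.55 + 0.092025 = 4.642025

v_new=-1.8405, w_new=4.642025


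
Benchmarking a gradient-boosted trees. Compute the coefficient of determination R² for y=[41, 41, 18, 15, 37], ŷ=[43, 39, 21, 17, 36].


ȳ = 30.4
SS_res = Σ(y-ŷ)² = 22
SS_tot = Σ(y-ȳ)² = 659.2
R² = 1 - SS_res/SS_tot = 1 - 0.0334 = 0.9666

0.9666


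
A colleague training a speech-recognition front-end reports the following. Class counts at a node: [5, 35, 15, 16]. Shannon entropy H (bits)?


Probabilities: [5/71, 35/71, 15/71, 16/71] ≈ [0.0704, 0.493, 0.2113, 0.2254]
H = -((5/71)·log₂(5/71) + (35/71)·log₂(35/71) + (15/71)·log₂(15/71) + (16/71)·log₂(16/71))
  = 1.7309 bits

1.7309 bits


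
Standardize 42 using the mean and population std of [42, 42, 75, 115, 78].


μ = 70.4, σ = 27.1337
z = (42 - 70.4)/27.1337 = -1.0467

-1.0467


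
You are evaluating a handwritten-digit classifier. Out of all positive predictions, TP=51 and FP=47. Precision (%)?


Precision = TP/(TP+FP)
= 51/(51+47)
= 51/98 = 52.04%

52.04%


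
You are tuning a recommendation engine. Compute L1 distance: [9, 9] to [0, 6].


d = |9-0| + |9-6|
  = 9 + 3
  = 12

12


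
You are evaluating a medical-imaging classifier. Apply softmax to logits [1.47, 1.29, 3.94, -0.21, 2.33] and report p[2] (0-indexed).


Exponentials: e^1.47=4.3492, e^1.29=3.6328, e^3.94=51.4186, e^-0.21=0.8106, e^2.33=10.2779
Sum = 70.4891
Softmax = [0.0617, 0.0515, 0.7295, 0.0115, 0.1458]
p[2] = 51.4186/70.4891 = 0.7295

0.7295


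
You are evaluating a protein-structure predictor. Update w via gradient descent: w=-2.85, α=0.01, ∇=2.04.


w_new = w - α·∇
= -2.85 - 0.01·2.04
= -2.85 - 0.0204
= -2.8704

-2.8704


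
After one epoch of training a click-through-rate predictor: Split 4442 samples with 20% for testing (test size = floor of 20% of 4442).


Test = ⌊4442·20/100⌋ = 888
Train = 4442 - 888 = 3554

Train: 3554, Test: 888


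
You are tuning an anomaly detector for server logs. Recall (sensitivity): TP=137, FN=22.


Recall = TP/(TP+FN)
= 137/(137+22)
= 137/159 = 86.16%

86.16%


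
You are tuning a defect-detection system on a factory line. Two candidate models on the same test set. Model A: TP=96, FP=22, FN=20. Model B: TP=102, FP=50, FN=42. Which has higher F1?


Model A: P=96/118=0.8136, R=96/116=0.8276, F1=2PR/(P+R)=2TP/(2TP+FP+FN)=192/234=0.8205
Model B: P=102/152=0.6711, R=102/144=0.7083, F1=2PR/(P+R)=2TP/(2TP+FP+FN)=204/296=0.6892
0.8205 > 0.6892 → Model A

Model A


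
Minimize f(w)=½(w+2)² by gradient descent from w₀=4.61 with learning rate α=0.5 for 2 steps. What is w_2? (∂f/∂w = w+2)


step 1: grad = 4.61+2 = 6.61; w = 4.61 - 0.5·(6.61) = 1.305
step 2: grad = 1.305+2 = 3.305; w = 1.305 - 0.5·(3.305) = -0.3475

-0.3475


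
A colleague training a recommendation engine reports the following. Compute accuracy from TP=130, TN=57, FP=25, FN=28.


Accuracy = (TP+TN)/(TP+TN+FP+FN)
= (130+57)/(240)
= 187/240 = 77.92%

77.92%


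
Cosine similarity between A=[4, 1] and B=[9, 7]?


A·B = 4·9 + 1·7 = 43
‖A‖ = √17 = 4.1231, ‖B‖ = √130 = 11.4018
cos = 43/(√17·√130) = 43/√2210 = 0.9147

0.9147


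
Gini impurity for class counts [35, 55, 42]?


Probabilities: [35/132, 55/132, 42/132] ≈ [0.2652, 0.4167, 0.3182]
Σpᵢ² = (1225 + 3025 + 1764)/132² = 6014/17424
Gini = 1 - Σpᵢ² = 1 - 6014/17424 = 0.6548

0.6548


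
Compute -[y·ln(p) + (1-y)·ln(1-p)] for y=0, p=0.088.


BCE = -[y·ln(p) + (1-y)·ln(1-p)]
= -0 - 1·ln(1-0.088)
= -ln(0.912) = 0.0921

0.0921


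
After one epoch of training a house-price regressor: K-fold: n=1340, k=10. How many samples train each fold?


Fold size = 1340/10 = 134
Training per fold = 1340 - 134 = 1206

1206


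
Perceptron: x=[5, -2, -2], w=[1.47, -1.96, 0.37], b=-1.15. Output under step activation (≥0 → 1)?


z = (5)·(1.47) + (-2)·(-1.96) + (-2)·(0.37) - 1.15
  = 9.38
step(z) = 1 (z≥0)

1


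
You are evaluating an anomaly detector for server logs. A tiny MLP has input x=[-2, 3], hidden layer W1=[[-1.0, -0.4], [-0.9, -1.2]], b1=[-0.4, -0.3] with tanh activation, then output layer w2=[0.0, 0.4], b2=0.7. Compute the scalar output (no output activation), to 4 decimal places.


z1[0] = (-1.0)·(-2) + (-0.4)·(3) - 0.4 = 0.4
z1[1] = (-0.9)·(-2) + (-1.2)·(3) - 0.3 = -2.1
h = tanh(z1) = [0.3799, -0.9705]
output = (0.0)·(0.3799) + (0.4)·(-0.9705) + 0.7 = 0.3118

0.3118


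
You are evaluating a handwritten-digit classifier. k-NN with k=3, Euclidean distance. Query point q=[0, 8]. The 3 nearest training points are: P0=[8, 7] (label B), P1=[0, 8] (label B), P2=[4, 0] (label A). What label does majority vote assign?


d(q,P0) = 8.0623  (label B)
d(q,P1) = 0.0  (label B)
d(q,P2) = 8.9443  (label A)
Votes: A=1, B=2
Majority → B

B


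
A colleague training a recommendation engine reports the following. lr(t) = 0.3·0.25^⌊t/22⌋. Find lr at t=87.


n_drops = ⌊87/22⌋ = 3
lr = 0.3·0.25^3 = 0.3·0.015625 = 0.0046875

0.0046875


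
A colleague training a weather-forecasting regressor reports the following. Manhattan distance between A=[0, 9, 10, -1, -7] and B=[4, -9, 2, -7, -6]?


d = |0-4| + |9+ 9| + |10-2| + |-1+ 7| + |-7+ 6|
  = 4 + 18 + 8 + 6 + 1
  = 37

37


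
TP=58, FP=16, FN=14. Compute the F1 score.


Precision = 58/74 = 0.7838
Recall = 58/72 = 0.8056
F1 = 2·P·R/(P+R) = 2·TP/(2·TP+FP+FN) = 116/(116+16+14) = 116/146 = 0.7945

0.7945


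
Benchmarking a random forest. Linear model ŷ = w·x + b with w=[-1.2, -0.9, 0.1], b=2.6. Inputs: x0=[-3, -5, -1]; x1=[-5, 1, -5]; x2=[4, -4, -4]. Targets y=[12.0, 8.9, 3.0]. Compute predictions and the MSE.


ŷ0 = (-1.2)·(-3) + (-0.9)·(-5) + (0.1)·(-1) + 2.6 = 10.6
ŷ1 = (-1.2)·(-5) + (-0.9)·(1) + (0.1)·(-5) + 2.6 = 7.2
ŷ2 = (-1.2)·(4) + (-0.9)·(-4) + (0.1)·(-4) + 2.6 = 1.0
errors² = [1.96, 2.89, 4.0]
MSE = 8.8500/3 = 2.95

2.95


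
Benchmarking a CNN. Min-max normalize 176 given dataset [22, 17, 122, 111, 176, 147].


min=17, max=176
(176-17)/(176-17) = 159/159 = 1.0

1.0


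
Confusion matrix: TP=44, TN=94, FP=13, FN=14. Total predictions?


Total = TP + TN + FP + FN
= 44 + 94 + 13 + 14
= 165
(Predicted positive: 57, predicted negative: 108)

165


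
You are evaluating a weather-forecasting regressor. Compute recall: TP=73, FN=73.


Recall = TP/(TP+FN)
= 73/(73+73)
= 73/146 = 50.0%

50.0%


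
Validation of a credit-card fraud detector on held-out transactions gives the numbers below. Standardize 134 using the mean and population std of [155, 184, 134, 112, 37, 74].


μ = 116, σ = 49.1426
z = (134 - 116)/49.1426 = 0.3663

0.3663


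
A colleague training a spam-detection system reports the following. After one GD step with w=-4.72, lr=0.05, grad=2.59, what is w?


w_new = w - α·∇
= -4.72 - 0.05·2.59
= -4.72 - 0.1295
= -4.8495

-4.8495


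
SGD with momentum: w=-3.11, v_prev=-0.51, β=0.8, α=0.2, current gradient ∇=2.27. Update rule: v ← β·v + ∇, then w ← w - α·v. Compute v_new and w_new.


v_new = 0.8·-0.51 + 2.27 = -0.408 + 2.27 = 1.862
w_new = -3.11 - 0.2·1.862 = -3.11 - 0.3724 = -3.4824

v_new=1.862, w_new=-3.4824


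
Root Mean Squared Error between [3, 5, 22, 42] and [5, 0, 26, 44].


MSE = 49/4 = 12.25
RMSE = √(49/4) = 3.5

3.5


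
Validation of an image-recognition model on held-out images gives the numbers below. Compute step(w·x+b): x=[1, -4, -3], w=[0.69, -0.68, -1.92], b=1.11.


z = (1)·(0.69) + (-4)·(-0.68) + (-3)·(-1.92) + 1.11
  = 10.28
step(z) = 1 (z≥0)

1


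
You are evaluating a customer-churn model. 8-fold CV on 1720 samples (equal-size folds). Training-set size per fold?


Fold size = 1720/8 = 215
Training per fold = 1720 - 215 = 1505

1505


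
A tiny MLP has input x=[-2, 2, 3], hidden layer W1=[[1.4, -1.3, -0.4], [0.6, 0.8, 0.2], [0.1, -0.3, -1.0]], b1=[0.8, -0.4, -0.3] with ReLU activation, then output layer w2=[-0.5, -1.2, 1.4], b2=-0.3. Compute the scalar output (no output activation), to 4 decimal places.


z1[0] = (1.4)·(-2) + (-1.3)·(2) + (-0.4)·(3) + 0.8 = -5.8
z1[1] = (0.6)·(-2) + (0.8)·(2) + (0.2)·(3) - 0.4 = 0.6
z1[2] = (0.1)·(-2) + (-0.3)·(2) + (-1.0)·(3) - 0.3 = -4.1
h = ReLU(z1) = [0.0, 0.6, 0.0]
output = (-0.5)·(0.0) + (-1.2)·(0.6) + (1.4)·(0.0) - 0.3 = -1.02

-1.02


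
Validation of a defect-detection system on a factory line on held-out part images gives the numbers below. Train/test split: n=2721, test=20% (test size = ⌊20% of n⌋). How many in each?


Test = ⌊2721·20/100⌋ = 544
Train = 2721 - 544 = 2177

Train: 2177, Test: 544


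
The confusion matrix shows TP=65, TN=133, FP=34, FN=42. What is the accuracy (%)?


Accuracy = (TP+TN)/(TP+TN+FP+FN)
= (65+133)/(274)
= 198/274 = 72.26%

72.26%


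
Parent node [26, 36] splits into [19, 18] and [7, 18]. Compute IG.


Parent = [26, 36], H_parent = 0.9812
H_left = 0.9995 (n=37), H_right = 0.8555 (n=25)
H_children = (37/62)·0.9995 + (25/62)·0.8555 = 0.9414
IG = 0.9812 - 0.9414 = 0.0398

0.0398


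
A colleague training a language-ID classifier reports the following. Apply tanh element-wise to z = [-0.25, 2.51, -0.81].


tanh(-0.25) = -0.2449
tanh(2.51) = 0.9869
tanh(-0.81) = -0.6696
result = [-0.2449, 0.9869, -0.6696]

[-0.2449, 0.9869, -0.6696]


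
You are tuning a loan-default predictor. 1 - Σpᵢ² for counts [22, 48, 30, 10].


Probabilities: [22/110, 48/110, 30/110, 10/110] ≈ [0.2, 0.4364, 0.2727, 0.0909]
Σpᵢ² = (484 + 2304 + 900 + 100)/110² = 3788/12100
Gini = 1 - Σpᵢ² = 1 - 3788/12100 = 0.6869

0.6869


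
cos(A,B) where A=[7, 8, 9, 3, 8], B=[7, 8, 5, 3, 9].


A·B = 7·7 + 8·8 + 9·5 + 3·3 + 8·9 = 239
‖A‖ = √267 = 16.3401, ‖B‖ = √228 = 15.0997
cos = 239/(√267·√228) = 239/√60876 = 0.9687

0.9687


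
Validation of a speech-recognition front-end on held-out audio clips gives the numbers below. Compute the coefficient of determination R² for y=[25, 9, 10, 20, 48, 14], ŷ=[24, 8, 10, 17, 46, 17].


ȳ = 21
SS_res = Σ(y-ŷ)² = 24
SS_tot = Σ(y-ȳ)² = 1060
R² = 1 - SS_res/SS_tot = 1 - 0.0226 = 0.9774

0.9774


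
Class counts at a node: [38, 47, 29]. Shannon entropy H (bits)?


Probabilities: [38/114, 47/114, 29/114] ≈ [0.3333, 0.4123, 0.2544]
H = -((38/114)·log₂(38/114) + (47/114)·log₂(47/114) + (29/114)·log₂(29/114))
  = 1.5577 bits

1.5577 bits


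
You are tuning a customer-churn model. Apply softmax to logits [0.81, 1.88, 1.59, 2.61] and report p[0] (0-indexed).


Exponentials: e^0.81=2.2479, e^1.88=6.5535, e^1.59=4.9037, e^2.61=13.5991
Sum = 27.3042
Softmax = [0.0823, 0.24, 0.1796, 0.4981]
p[0] = 2.2479/27.3042 = 0.0823

0.0823


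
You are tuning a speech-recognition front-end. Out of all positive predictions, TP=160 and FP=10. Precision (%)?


Precision = TP/(TP+FP)
= 160/(160+10)
= 160/170 = 94.12%

94.12%


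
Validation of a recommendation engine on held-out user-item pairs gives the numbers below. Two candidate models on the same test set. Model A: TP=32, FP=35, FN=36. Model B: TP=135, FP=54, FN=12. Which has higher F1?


Model A: P=32/67=0.4776, R=32/68=0.4706, F1=2PR/(P+R)=2TP/(2TP+FP+FN)=64/135=0.4741
Model B: P=135/189=0.7143, R=135/147=0.9184, F1=2PR/(P+R)=2TP/(2TP+FP+FN)=270/336=0.8036
0.4741 < 0.8036 → Model B

Model B


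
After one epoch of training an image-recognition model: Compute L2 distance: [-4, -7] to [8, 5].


d = √((-4-8)² + (-7-5)²)
  = √(144 + 144)
  = √288 = 16.9706

16.9706


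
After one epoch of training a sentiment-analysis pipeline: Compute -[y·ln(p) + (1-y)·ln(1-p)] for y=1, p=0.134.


BCE = -[y·ln(p) + (1-y)·ln(1-p)]
= -1·ln(0.134) - 0
= -ln(0.134) = 2.0099

2.0099


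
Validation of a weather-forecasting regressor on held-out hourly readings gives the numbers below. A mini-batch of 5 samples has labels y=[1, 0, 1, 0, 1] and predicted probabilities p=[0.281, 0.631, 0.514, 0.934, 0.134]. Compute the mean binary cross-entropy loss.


L[0] = -ln(0.281) = 1.2694
L[1] = -ln(1-0.631) = -ln(0.369) = 0.997
L[2] = -ln(0.514) = 0.6655
L[3] = -ln(1-0.934) = -ln(0.066) = 2.7181
L[4] = -ln(0.134) = 2.0099
mean = (1.2694 + 0.997 + 0.6655 + 2.7181 + 2.0099)/5 = 1.532

1.532


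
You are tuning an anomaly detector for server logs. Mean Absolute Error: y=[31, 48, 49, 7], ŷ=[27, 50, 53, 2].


Absolute errors: |31-27|=4, |48-50|=2, |49-53|=4, |7-2|=5
Sum = 15
MAE = 15/4 = 15/4

15/4


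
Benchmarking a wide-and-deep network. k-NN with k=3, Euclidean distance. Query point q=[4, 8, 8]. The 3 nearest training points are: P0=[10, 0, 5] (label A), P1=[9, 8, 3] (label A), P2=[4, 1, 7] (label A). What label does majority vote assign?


d(q,P0) = 10.4403  (label A)
d(q,P1) = 7.0711  (label A)
d(q,P2) = 7.0711  (label A)
Votes: A=3, B=0
Majority → A

A


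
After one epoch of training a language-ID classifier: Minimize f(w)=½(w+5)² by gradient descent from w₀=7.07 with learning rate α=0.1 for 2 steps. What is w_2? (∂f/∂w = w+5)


step 1: grad = 7.07+5 = 12.07; w = 7.07 - 0.1·(12.07) = 5.863
step 2: grad = 5.863+5 = 10.863; w = 5.863 - 0.1·(10.863) = 4.7767

4.7767


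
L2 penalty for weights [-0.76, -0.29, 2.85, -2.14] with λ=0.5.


‖w‖₂² = (-0.76)² + (-0.29)² + (2.85)² + (-2.14)²
     = 0.5776 + 0.0841 + 8.1225 + 4.5796
     = 13.3638
λ·‖w‖₂² = 0.5·13.3638 = 6.6819

6.6819


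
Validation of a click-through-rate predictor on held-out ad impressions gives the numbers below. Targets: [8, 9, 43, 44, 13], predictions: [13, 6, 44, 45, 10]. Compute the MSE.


Squared errors: (8-13)²=25, (9-6)²=9, (43-44)²=1, (44-45)²=1, (13-10)²=9
Sum = 45
MSE = 45/5 = 9

9


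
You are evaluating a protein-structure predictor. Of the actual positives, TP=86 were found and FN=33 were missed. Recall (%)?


Recall = TP/(TP+FN)
= 86/(86+33)
= 86/119 = 72.27%

72.27%


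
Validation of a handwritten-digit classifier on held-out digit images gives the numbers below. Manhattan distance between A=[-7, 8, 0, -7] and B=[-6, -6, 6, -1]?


d = |-7+ 6| + |8+ 6| + |0-6| + |-7+ 1|
  = 1 + 14 + 6 + 6
  = 27

27


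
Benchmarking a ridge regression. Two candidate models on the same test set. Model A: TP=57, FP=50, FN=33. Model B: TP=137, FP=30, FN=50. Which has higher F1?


Model A: P=57/107=0.5327, R=57/90=0.6333, F1=2PR/(P+R)=2TP/(2TP+FP+FN)=114/197=0.5787
Model B: P=137/167=0.8204, R=137/187=0.7326, F1=2PR/(P+R)=2TP/(2TP+FP+FN)=274/354=0.774
0.5787 < 0.774 → Model B

Model B


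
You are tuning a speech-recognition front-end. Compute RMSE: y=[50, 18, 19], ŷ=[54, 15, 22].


MSE = 34/3 = 11.3333
RMSE = √(34/3) = 3.3665

3.3665


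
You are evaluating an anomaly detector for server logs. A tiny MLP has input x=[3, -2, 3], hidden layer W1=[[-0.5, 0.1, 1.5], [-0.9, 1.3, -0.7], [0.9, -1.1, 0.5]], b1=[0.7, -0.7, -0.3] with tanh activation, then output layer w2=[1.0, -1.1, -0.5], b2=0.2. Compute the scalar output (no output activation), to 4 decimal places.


z1[0] = (-0.5)·(3) + (0.1)·(-2) + (1.5)·(3) + 0.7 = 3.5
z1[1] = (-0.9)·(3) + (1.3)·(-2) + (-0.7)·(3) - 0.7 = -8.1
z1[2] = (0.9)·(3) + (-1.1)·(-2) + (0.5)·(3) - 0.3 = 6.1
h = tanh(z1) = [0.9982, -1.0, 1.0]
output = (1.0)·(0.9982) + (-1.1)·(-1.0) + (-0.5)·(1.0) + 0.2 = 1.7982

1.7982


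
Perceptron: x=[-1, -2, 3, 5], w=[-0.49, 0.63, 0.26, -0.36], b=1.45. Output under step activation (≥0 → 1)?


z = (-1)·(-0.49) + (-2)·(0.63) + (3)·(0.26) + (5)·(-0.36) + 1.45
  = -0.34
step(z) = 0 (z<0)

0


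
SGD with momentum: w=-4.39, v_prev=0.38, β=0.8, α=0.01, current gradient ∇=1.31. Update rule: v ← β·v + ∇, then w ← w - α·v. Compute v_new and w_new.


v_new = 0.8·0.38 + 1.31 = 0.304 + 1.31 = 1.614
w_new = -4.39 - 0.01·1.614 = -4.39 - 0.01614 = -4.40614

v_new=1.614, w_new=-4.40614


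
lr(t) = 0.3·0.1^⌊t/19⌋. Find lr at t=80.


n_drops = ⌊80/19⌋ = 4
lr = 0.3·0.1^4 = 0.3·0.0001 = 0.00003

0.00003


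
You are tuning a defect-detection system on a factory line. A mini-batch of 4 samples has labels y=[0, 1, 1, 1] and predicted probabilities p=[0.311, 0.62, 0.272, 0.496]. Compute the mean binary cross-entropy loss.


L[0] = -ln(1-0.311) = -ln(0.689) = 0.3725
L[1] = -ln(0.62) = 0.478
L[2] = -ln(0.272) = 1.302
L[3] = -ln(0.496) = 0.7012
mean = (0.3725 + 0.478 + 1.302 + 0.7012)/4 = 0.7134

0.7134


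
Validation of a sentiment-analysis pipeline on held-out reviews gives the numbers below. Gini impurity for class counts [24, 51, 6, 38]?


Probabilities: [24/119, 51/119, 6/119, 38/119] ≈ [0.2017, 0.4286, 0.0504, 0.3193]
Σpᵢ² = (576 + 2601 + 36 + 1444)/119² = 4657/14161
Gini = 1 - Σpᵢ² = 1 - 4657/14161 = 0.6711

0.6711


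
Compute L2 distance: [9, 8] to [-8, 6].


d = √((9+ 8)² + (8-6)²)
  = √(289 + 4)
  = √293 = 17.1172

17.1172


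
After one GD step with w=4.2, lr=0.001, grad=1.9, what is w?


w_new = w - α·∇
= 4.2 - 0.001·1.9
= 4.2 - 0.0019
= 4.1981

4.1981


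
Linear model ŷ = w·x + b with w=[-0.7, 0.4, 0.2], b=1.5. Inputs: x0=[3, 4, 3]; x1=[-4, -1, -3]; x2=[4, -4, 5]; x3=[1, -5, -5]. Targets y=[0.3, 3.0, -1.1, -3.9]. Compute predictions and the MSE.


ŷ0 = (-0.7)·(3) + (0.4)·(4) + (0.2)·(3) + 1.5 = 1.6
ŷ1 = (-0.7)·(-4) + (0.4)·(-1) + (0.2)·(-3) + 1.5 = 3.3
ŷ2 = (-0.7)·(4) + (0.4)·(-4) + (0.2)·(5) + 1.5 = -1.9
ŷ3 = (-0.7)·(1) + (0.4)·(-5) + (0.2)·(-5) + 1.5 = -2.2
errors² = [1.69, 0.09, 0.64, 2.89]
MSE = 5.3100/4 = 1.3275

1.3275


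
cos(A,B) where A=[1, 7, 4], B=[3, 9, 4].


A·B = 1·3 + 7·9 + 4·4 = 82
‖A‖ = √66 = 8.124, ‖B‖ = √106 = 10.2956
cos = 82/(√66·√106) = 82/√6996 = 0.9804

0.9804


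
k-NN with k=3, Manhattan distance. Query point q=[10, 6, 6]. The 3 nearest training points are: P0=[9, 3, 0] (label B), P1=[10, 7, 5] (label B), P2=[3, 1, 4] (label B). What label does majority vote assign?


d(q,P0) = 10  (label B)
d(q,P1) = 2  (label B)
d(q,P2) = 14  (label B)
Votes: A=0, B=3
Majority → B

B


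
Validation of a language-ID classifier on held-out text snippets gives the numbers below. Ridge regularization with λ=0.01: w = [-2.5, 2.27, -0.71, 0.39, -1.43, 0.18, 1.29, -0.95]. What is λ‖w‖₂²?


‖w‖₂² = (-2.5)² + (2.27)² + (-0.71)² + (0.39)² + (-1.43)² + (0.18)² + (1.29)² + (-0.95)²
     = 6.25 + 5.1529 + 0.5041 + 0.1521 + 2.0449 + 0.0324 + 1.6641 + 0.9025
     = 16.703
λ·‖w‖₂² = 0.01·16.703 = 0.16703

0.16703


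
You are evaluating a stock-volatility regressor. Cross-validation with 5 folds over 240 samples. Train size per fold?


Fold size = 240/5 = 48
Training per fold = 240 - 48 = 192

192


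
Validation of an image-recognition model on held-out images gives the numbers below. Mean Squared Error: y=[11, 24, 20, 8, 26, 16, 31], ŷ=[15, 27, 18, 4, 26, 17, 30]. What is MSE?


Squared errors: (11-15)²=16, (24-27)²=9, (20-18)²=4, (8-4)²=16, (26-26)²=0, (16-17)²=1, (31-30)²=1
Sum = 47
MSE = 47/7 = 47/7

47/7


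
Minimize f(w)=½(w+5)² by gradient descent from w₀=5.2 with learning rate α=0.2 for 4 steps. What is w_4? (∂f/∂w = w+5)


step 1: grad = 5.2+5 = 10.2; w = 5.2 - 0.2·(10.2) = 3.16
step 2: grad = 3.16+5 = 8.16; w = 3.16 - 0.2·(8.16) = 1.528
step 3: grad = 1.528+5 = 6.528; w = 1.528 - 0.2·(6.528) = 0.2224
step 4: grad = 0.2224+5 = 5.2224; w = 0.2224 - 0.2·(5.2224) = -0.82208

-0.82208


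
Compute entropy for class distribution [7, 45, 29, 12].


Probabilities: [7/93, 45/93, 29/93, 12/93] ≈ [0.0753, 0.4839, 0.3118, 0.129]
H = -((7/93)·log₂(7/93) + (45/93)·log₂(45/93) + (29/93)·log₂(29/93) + (12/93)·log₂(12/93))
  = 1.6931 bits

1.6931 bits


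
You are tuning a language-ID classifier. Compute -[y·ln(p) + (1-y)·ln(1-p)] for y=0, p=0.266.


BCE = -[y·ln(p) + (1-y)·ln(1-p)]
= -0 - 1·ln(1-0.266)
= -ln(0.734) = 0.3092

0.3092


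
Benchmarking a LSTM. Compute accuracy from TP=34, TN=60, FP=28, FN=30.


Accuracy = (TP+TN)/(TP+TN+FP+FN)
= (34+60)/(152)
= 94/152 = 61.84%

61.84%


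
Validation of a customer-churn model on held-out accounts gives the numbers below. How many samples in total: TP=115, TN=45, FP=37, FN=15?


Total = TP + TN + FP + FN
= 115 + 45 + 37 + 15
= 212
(Predicted positive: 152, predicted negative: 60)

212


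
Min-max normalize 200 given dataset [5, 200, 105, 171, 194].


min=5, max=200
(200-5)/(200-5) = 195/195 = 1.0

1.0


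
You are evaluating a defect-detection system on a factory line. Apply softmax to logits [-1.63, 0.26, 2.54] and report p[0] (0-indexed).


Exponentials: e^-1.63=0.1959, e^0.26=1.2969, e^2.54=12.6797
Sum = 14.1725
Softmax = [0.0138, 0.0915, 0.8947]
p[0] = 0.1959/14.1725 = 0.0138

0.0138


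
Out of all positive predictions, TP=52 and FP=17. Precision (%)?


Precision = TP/(TP+FP)
= 52/(52+17)
= 52/69 = 75.36%

75.36%


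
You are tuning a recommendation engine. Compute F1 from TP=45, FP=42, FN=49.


Precision = 45/87 = 0.5172
Recall = 45/94 = 0.4787
F1 = 2·P·R/(P+R) = 2·TP/(2·TP+FP+FN) = 90/(90+42+49) = 90/181 = 0.4972

0.4972


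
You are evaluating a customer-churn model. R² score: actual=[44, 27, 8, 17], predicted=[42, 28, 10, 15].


ȳ = 24
SS_res = Σ(y-ŷ)² = 13
SS_tot = Σ(y-ȳ)² = 714
R² = 1 - SS_res/SS_tot = 1 - 0.0182 = 0.9818

0.9818


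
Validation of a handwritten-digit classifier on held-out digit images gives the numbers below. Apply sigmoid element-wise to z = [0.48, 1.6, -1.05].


σ(0.48) = 1/(1+e^-0.48) = 0.6177
σ(1.6) = 1/(1+e^-1.6) = 0.832
σ(-1.05) = 1/(1+e^1.05) = 0.2592
result = [0.6177, 0.832, 0.2592]

[0.6177, 0.832, 0.2592]


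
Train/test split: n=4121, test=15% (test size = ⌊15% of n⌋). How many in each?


Test = ⌊4121·15/100⌋ = 618
Train = 4121 - 618 = 3503

Train: 3503, Test: 618


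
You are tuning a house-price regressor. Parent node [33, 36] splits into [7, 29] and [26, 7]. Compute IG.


Parent = [33, 36], H_parent = 0.9986
H_left = 0.7107 (n=36), H_right = 0.7455 (n=33)
H_children = (36/69)·0.7107 + (33/69)·0.7455 = 0.7273
IG = 0.9986 - 0.7273 = 0.2713

0.2713


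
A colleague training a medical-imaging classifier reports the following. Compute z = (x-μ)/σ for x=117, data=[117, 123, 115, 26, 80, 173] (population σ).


μ = 105.6667, σ = 44.8243
z = (117 - 105.6667)/44.8243 = 0.2528

0.2528


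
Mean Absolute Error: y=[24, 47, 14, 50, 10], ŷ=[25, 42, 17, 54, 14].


Absolute errors: |24-25|=1, |47-42|=5, |14-17|=3, |50-54|=4, |10-14|=4
Sum = 17
MAE = 17/5 = 17/5

17/5


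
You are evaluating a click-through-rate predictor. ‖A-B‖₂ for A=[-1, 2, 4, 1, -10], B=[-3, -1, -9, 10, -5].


d = √((-1+ 3)² + (2+ 1)² + (4+ 9)² + (1-10)² + (-10+ 5)²)
  = √(4 + 9 + 169 + 81 + 25)
  = √288 = 16.9706

16.9706


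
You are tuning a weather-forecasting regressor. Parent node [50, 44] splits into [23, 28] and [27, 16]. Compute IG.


Parent = [50, 44], H_parent = 0.9971
H_left = 0.9931 (n=51), H_right = 0.9523 (n=43)
H_children = (51/94)·0.9931 + (43/94)·0.9523 = 0.9744
IG = 0.9971 - 0.9744 = 0.0227

0.0227


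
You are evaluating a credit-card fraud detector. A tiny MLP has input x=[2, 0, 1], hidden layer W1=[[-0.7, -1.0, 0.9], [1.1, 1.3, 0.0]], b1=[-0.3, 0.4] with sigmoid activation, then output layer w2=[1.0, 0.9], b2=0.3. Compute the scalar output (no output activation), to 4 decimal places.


z1[0] = (-0.7)·(2) + (-1.0)·(0) + (0.9)·(1) - 0.3 = -0.8
z1[1] = (1.1)·(2) + (1.3)·(0) + (0.0)·(1) + 0.4 = 2.6
h = sigmoid(z1) = [0.31, 0.9309]
output = (1.0)·(0.31) + (0.9)·(0.9309) + 0.3 = 1.4478

1.4478


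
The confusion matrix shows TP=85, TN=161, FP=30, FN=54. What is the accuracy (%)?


Accuracy = (TP+TN)/(TP+TN+FP+FN)
= (85+161)/(330)
= 246/330 = 74.55%

74.55%


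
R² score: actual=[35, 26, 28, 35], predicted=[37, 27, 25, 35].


ȳ = 31
SS_res = Σ(y-ŷ)² = 14
SS_tot = Σ(y-ȳ)² = 66
R² = 1 - SS_res/SS_tot = 1 - 0.2121 = 0.7879

0.7879


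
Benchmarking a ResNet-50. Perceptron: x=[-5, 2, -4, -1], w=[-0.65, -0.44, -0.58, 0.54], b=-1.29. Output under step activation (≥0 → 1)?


z = (-5)·(-0.65) + (2)·(-0.44) + (-4)·(-0.58) + (-1)·(0.54) - 1.29
  = 2.86
step(z) = 1 (z≥0)

1


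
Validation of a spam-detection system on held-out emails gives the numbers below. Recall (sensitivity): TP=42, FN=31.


Recall = TP/(TP+FN)
= 42/(42+31)
= 42/73 = 57.53%

57.53%


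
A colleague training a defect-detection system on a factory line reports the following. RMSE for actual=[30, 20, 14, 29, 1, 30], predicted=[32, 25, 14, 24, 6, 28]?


MSE = 83/6 = 13.8333
RMSE = √(83/6) = 3.7193

3.7193


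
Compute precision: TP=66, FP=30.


Precision = TP/(TP+FP)
= 66/(66+30)
= 66/96 = 68.75%

68.75%


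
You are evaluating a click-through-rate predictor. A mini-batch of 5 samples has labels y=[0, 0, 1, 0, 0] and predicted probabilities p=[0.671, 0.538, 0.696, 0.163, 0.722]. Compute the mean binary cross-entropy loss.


L[0] = -ln(1-0.671) = -ln(0.329) = 1.1117
L[1] = -ln(1-0.538) = -ln(0.462) = 0.7722
L[2] = -ln(0.696) = 0.3624
L[3] = -ln(1-0.163) = -ln(0.837) = 0.1779
L[4] = -ln(1-0.722) = -ln(0.278) = 1.2801
mean = (1.1117 + 0.7722 + 0.3624 + 0.1779 + 1.2801)/5 = 0.7409

0.7409


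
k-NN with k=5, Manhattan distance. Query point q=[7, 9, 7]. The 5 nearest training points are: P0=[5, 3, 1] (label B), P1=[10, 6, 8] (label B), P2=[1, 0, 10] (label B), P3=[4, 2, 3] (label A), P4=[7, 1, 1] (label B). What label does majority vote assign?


d(q,P0) = 14  (label B)
d(q,P1) = 7  (label B)
d(q,P2) = 18  (label B)
d(q,P3) = 14  (label A)
d(q,P4) = 14  (label B)
Votes: A=1, B=4
Majority → B

B


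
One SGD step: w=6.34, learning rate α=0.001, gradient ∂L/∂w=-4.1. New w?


w_new = w - α·∇
= 6.34 - 0.001·-4.1
= 6.34 + 0.0041
= 6.3441

6.3441


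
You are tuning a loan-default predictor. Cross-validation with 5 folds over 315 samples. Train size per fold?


Fold size = 315/5 = 63
Training per fold = 315 - 63 = 252

252


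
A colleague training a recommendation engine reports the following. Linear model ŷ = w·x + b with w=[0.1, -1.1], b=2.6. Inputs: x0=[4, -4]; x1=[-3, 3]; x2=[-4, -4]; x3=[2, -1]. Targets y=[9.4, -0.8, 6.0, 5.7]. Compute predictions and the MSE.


ŷ0 = (0.1)·(4) + (-1.1)·(-4) + 2.6 = 7.4
ŷ1 = (0.1)·(-3) + (-1.1)·(3) + 2.6 = -1.0
ŷ2 = (0.1)·(-4) + (-1.1)·(-4) + 2.6 = 6.6
ŷ3 = (0.1)·(2) + (-1.1)·(-1) + 2.6 = 3.9
errors² = [4.0, 0.04, 0.36, 3.24]
MSE = 7.6400/4 = 1.91

1.91


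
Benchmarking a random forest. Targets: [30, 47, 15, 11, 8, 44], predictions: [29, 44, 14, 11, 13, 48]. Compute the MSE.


Squared errors: (30-29)²=1, (47-44)²=9, (15-14)²=1, (11-11)²=0, (8-13)²=25, (44-48)²=16
Sum = 52
MSE = 52/6 = 26/3

26/3


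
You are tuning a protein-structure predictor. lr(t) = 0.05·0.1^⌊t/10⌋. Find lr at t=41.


n_drops = ⌊41/10⌋ = 4
lr = 0.05·0.1^4 = 0.05·0.0001 = 0.000005

0.000005


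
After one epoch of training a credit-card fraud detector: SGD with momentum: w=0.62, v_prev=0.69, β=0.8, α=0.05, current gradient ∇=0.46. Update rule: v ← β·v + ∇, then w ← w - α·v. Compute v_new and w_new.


v_new = 0.8·0.69 + 0.46 = 0.552 + 0.46 = 1.012
w_new = 0.62 - 0.05·1.012 = 0.62 - 0.0506 = 0.5694

v_new=1.012, w_new=0.5694


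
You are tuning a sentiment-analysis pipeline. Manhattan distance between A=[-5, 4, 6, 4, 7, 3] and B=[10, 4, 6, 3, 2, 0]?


d = |-5-10| + |4-4| + |6-6| + |4-3| + |7-2| + |3-0|
  = 15 + 0 + 0 + 1 + 5 + 3
  = 24

24
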